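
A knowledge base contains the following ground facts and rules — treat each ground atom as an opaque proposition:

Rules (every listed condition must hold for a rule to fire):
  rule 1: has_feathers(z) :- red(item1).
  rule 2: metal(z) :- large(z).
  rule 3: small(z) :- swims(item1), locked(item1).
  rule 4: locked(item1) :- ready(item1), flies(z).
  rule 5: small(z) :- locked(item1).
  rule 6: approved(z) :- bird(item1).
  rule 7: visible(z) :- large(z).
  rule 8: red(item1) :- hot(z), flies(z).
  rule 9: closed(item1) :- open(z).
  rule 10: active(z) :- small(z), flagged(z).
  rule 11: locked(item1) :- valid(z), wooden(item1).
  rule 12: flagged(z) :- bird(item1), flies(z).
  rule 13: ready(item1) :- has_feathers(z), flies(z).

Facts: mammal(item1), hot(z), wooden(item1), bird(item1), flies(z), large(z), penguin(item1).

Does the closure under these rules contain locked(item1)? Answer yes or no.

yes

[1] rule 2 [metal(z) :- large(z).]; rule 6 [approved(z) :- bird(item1).]; rule 7 [visible(z) :- large(z).]; rule 8 [red(item1) :- hot(z), flies(z).]; rule 12 [flagged(z) :- bird(item1), flies(z).]. ⇒ new: metal(z), approved(z), visible(z), red(item1), flagged(z).
[2] rule 1 [has_feathers(z) :- red(item1).]. ⇒ new: has_feathers(z).
[3] rule 13 [ready(item1) :- has_feathers(z), flies(z).]. ⇒ new: ready(item1).
[4] rule 4 [locked(item1) :- ready(item1), flies(z).]. ⇒ new: locked(item1).
[5] rule 5 [small(z) :- locked(item1).]. ⇒ new: small(z).
[6] rule 10 [active(z) :- small(z), flagged(z).]. ⇒ new: active(z).
locked(item1) appears in round 4, so it is derivable.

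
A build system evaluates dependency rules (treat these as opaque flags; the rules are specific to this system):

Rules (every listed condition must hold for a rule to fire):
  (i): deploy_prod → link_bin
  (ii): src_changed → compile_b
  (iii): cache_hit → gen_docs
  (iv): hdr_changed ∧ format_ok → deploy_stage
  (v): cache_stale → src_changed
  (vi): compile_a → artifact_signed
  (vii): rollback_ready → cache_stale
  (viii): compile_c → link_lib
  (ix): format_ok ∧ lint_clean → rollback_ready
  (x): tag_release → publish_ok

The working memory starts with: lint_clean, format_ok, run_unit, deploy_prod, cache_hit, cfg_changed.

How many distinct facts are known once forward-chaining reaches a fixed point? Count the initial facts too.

[1] (i) [deploy_prod → link_bin]; (iii) [cache_hit → gen_docs]; (ix) [format_ok ∧ lint_clean → rollback_ready]. ⇒ new: link_bin, gen_docs, rollback_ready.
[2] (vii) [rollback_ready → cache_stale]. ⇒ new: cache_stale.
[3] (v) [cache_stale → src_changed]. ⇒ new: src_changed.
[4] (ii) [src_changed → compile_b]. ⇒ new: compile_b.
Closure: {cache_hit, cache_stale, cfg_changed, compile_b, deploy_prod, format_ok, gen_docs, link_bin, lint_clean, rollback_ready, run_unit, src_changed} — 12 facts.

12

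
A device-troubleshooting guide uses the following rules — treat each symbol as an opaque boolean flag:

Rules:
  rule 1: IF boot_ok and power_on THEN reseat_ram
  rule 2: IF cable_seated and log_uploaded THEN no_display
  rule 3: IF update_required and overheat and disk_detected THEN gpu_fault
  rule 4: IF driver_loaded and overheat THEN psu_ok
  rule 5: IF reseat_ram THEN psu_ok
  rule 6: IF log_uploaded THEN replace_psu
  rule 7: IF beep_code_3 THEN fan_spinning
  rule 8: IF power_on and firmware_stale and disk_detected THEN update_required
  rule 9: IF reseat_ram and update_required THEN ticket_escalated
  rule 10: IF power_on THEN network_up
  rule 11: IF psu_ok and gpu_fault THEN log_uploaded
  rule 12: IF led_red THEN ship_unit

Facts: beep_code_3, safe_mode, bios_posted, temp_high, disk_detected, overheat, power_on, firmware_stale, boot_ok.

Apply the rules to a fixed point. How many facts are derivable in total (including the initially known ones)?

Round 1 fires rule 1, rule 7, rule 8, rule 10, giving reseat_ram, fan_spinning, update_required, network_up.
Round 2 fires rule 3, rule 5, rule 9, giving gpu_fault, psu_ok, ticket_escalated.
Round 3 fires rule 11, giving log_uploaded.
Round 4 fires rule 6, giving replace_psu.
Closure: {beep_code_3, bios_posted, boot_ok, disk_detected, fan_spinning, firmware_stale, gpu_fault, log_uploaded, network_up, overheat, power_on, psu_ok, replace_psu, reseat_ram, safe_mode, temp_high, ticket_escalated, update_required} — 18 facts.

18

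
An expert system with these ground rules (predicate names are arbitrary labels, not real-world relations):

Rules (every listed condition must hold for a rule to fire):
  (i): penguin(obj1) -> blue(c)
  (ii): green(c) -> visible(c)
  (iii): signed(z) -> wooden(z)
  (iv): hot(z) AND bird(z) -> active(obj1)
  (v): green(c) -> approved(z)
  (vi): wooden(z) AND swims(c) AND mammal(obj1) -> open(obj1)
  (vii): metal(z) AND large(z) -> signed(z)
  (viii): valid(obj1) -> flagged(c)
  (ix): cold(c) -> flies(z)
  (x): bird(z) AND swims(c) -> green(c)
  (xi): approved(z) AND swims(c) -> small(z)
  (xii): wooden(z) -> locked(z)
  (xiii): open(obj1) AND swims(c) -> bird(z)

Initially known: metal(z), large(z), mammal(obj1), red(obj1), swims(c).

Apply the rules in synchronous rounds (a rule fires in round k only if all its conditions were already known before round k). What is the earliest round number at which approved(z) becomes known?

Round 1: (vii) [metal(z) AND large(z) -> signed(z)]. Adds signed(z).
Round 2: (iii) [signed(z) -> wooden(z)]. Adds wooden(z).
Round 3: (vi) [wooden(z) AND swims(c) AND mammal(obj1) -> open(obj1)]; (xii) [wooden(z) -> locked(z)]. Adds open(obj1), locked(z).
Round 4: (xiii) [open(obj1) AND swims(c) -> bird(z)]. Adds bird(z).
Round 5: (x) [bird(z) AND swims(c) -> green(c)]. Adds green(c).
Round 6: (ii) [green(c) -> visible(c)]; (v) [green(c) -> approved(z)]. Adds visible(c), approved(z).
approved(z) first appears in round 6.

6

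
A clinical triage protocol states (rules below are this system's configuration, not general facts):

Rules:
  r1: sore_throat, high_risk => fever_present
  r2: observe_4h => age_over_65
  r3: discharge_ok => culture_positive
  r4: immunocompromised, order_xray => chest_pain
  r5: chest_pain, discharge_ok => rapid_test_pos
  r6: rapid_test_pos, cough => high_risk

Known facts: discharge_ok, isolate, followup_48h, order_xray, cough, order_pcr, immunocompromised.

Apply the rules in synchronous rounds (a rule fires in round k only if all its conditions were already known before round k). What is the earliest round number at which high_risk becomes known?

3

Round 1: r3 [discharge_ok => culture_positive]; r4 [immunocompromised, order_xray => chest_pain]. Adds culture_positive, chest_pain.
Round 2: r5 [chest_pain, discharge_ok => rapid_test_pos]. Adds rapid_test_pos.
Round 3: r6 [rapid_test_pos, cough => high_risk]. Adds high_risk.
high_risk first appears in round 3.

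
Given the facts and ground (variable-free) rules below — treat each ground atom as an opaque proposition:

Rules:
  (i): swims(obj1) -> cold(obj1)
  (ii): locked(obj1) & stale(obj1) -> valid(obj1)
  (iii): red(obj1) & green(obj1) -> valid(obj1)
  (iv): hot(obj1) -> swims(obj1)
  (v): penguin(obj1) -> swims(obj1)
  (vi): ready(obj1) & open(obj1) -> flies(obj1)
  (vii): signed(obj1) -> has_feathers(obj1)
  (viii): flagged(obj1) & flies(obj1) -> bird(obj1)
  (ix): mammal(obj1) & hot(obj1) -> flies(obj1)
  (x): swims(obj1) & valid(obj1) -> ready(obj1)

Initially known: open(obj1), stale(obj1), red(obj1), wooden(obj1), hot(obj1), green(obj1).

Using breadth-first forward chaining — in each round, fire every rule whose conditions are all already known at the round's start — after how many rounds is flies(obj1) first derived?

3

Round 1: (iii) [red(obj1) & green(obj1) -> valid(obj1)]; (iv) [hot(obj1) -> swims(obj1)]. Adds valid(obj1), swims(obj1).
Round 2: (i) [swims(obj1) -> cold(obj1)]; (x) [swims(obj1) & valid(obj1) -> ready(obj1)]. Adds cold(obj1), ready(obj1).
Round 3: (vi) [ready(obj1) & open(obj1) -> flies(obj1)]. Adds flies(obj1).
flies(obj1) first appears in round 3.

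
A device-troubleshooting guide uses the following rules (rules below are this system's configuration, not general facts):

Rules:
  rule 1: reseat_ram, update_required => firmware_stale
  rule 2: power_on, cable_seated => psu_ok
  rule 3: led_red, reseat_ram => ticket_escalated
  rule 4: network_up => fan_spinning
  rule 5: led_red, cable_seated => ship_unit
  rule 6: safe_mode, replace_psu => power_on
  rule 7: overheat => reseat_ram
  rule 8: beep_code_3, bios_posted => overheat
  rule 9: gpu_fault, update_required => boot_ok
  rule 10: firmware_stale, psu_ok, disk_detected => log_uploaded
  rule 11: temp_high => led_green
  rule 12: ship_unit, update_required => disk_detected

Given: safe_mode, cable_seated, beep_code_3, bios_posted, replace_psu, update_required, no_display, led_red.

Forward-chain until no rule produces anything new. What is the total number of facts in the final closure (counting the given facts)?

17

Round 1 — rule 5, rule 6, rule 8, derive ship_unit, power_on, overheat.
Round 2 — rule 2, rule 7, rule 12, derive psu_ok, reseat_ram, disk_detected.
Round 3 — rule 1, rule 3, derive firmware_stale, ticket_escalated.
Round 4 — rule 10, derive log_uploaded.
Closure: {beep_code_3, bios_posted, cable_seated, disk_detected, firmware_stale, led_red, log_uploaded, no_display, overheat, power_on, psu_ok, replace_psu, reseat_ram, safe_mode, ship_unit, ticket_escalated, update_required} — 17 facts.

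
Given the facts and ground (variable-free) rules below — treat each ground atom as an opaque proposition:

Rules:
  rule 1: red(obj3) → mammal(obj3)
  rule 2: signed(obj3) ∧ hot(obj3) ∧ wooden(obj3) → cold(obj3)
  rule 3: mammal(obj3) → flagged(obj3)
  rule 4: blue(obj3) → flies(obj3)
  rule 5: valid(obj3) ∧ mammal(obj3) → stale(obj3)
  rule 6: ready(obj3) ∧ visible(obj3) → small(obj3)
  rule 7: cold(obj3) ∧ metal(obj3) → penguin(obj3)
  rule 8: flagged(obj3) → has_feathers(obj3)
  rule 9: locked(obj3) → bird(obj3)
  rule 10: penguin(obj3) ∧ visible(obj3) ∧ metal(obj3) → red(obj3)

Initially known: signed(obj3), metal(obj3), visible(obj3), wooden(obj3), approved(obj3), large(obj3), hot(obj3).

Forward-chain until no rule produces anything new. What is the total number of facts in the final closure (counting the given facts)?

Round 1 — rule 2, derive cold(obj3).
Round 2 — rule 7, derive penguin(obj3).
Round 3 — rule 10, derive red(obj3).
Round 4 — rule 1, derive mammal(obj3).
Round 5 — rule 3, derive flagged(obj3).
Round 6 — rule 8, derive has_feathers(obj3).
Closure: {approved(obj3), cold(obj3), flagged(obj3), has_feathers(obj3), hot(obj3), large(obj3), mammal(obj3), metal(obj3), penguin(obj3), red(obj3), signed(obj3), visible(obj3), wooden(obj3)} — 13 facts.

13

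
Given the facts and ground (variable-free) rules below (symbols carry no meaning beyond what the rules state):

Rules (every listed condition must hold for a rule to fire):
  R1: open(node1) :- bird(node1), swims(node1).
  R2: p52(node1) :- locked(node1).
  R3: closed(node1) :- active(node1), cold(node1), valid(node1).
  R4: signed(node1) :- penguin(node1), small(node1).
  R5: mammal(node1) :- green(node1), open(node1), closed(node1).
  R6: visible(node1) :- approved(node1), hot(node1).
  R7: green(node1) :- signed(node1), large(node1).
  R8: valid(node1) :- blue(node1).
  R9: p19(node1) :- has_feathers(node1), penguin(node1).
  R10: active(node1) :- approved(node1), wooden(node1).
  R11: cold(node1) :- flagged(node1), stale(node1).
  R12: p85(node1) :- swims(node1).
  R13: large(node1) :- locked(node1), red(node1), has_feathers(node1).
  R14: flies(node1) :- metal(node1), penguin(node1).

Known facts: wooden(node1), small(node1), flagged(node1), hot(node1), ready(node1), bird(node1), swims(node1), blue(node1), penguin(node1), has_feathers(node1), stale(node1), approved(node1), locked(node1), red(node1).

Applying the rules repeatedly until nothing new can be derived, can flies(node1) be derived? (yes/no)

Round 1 fires R1, R2, R4, R6, R8, R9, R10, R11, R12, R13, giving open(node1), p52(node1), signed(node1), visible(node1), valid(node1), p19(node1), active(node1), cold(node1), p85(node1), large(node1).
Round 2 fires R3, R7, giving closed(node1), green(node1).
Round 3 fires R5, giving mammal(node1).
Fixed point reached. flies(node1) is concluded only by R14; R14 needs metal(node1) (never derived).

no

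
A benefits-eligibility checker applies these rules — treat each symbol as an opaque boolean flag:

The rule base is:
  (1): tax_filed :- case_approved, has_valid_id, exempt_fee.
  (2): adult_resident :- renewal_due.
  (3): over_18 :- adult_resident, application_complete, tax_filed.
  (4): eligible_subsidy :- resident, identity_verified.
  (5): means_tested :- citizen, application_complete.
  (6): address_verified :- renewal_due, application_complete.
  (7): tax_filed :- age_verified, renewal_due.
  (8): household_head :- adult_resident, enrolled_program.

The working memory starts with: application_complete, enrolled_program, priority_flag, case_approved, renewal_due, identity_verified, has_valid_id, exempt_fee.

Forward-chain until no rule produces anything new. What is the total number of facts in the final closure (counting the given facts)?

Round 1 — (1), (2), (6), derive tax_filed, adult_resident, address_verified.
Round 2 — (3), (8), derive over_18, household_head.
Closure: {address_verified, adult_resident, application_complete, case_approved, enrolled_program, exempt_fee, has_valid_id, household_head, identity_verified, over_18, priority_flag, renewal_due, tax_filed} — 13 facts.

13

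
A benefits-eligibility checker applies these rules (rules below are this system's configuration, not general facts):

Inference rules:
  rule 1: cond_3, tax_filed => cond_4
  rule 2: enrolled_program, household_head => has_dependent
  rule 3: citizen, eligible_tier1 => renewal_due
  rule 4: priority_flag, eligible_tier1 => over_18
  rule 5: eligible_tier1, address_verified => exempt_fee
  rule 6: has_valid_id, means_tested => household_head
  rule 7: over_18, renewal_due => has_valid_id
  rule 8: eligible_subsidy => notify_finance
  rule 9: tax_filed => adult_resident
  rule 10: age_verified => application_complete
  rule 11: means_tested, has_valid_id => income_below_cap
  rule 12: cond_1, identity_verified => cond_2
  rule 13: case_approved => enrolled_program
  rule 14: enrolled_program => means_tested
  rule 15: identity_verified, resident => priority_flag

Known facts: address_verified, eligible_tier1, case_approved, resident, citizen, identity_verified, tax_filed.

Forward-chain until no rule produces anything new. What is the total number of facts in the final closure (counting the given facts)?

18

Round 1: rule 3 [citizen, eligible_tier1 => renewal_due]; rule 5 [eligible_tier1, address_verified => exempt_fee]; rule 9 [tax_filed => adult_resident]; rule 13 [case_approved => enrolled_program]; rule 15 [identity_verified, resident => priority_flag]. New: renewal_due, exempt_fee, adult_resident, enrolled_program, priority_flag.
Round 2: rule 4 [priority_flag, eligible_tier1 => over_18]; rule 14 [enrolled_program => means_tested]. New: over_18, means_tested.
Round 3: rule 7 [over_18, renewal_due => has_valid_id]. New: has_valid_id.
Round 4: rule 6 [has_valid_id, means_tested => household_head]; rule 11 [means_tested, has_valid_id => income_below_cap]. New: household_head, income_below_cap.
Round 5: rule 2 [enrolled_program, household_head => has_dependent]. New: has_dependent.
Closure: {address_verified, adult_resident, case_approved, citizen, eligible_tier1, enrolled_program, exempt_fee, has_dependent, has_valid_id, household_head, identity_verified, income_below_cap, means_tested, over_18, priority_flag, renewal_due, resident, tax_filed} — 18 facts.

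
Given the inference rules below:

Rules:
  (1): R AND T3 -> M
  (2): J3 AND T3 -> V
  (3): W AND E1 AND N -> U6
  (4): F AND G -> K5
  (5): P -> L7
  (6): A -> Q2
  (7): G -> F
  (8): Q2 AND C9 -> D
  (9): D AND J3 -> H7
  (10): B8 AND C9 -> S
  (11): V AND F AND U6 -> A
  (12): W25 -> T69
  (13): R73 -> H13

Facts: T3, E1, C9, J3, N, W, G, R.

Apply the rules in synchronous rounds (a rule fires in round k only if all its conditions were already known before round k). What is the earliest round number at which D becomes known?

4

Round 1 — (1), (2), (3), (7), derive M, V, U6, F.
Round 2 — (4), (11), derive K5, A.
Round 3 — (6), derive Q2.
Round 4 — (8), derive D.
D first appears in round 4.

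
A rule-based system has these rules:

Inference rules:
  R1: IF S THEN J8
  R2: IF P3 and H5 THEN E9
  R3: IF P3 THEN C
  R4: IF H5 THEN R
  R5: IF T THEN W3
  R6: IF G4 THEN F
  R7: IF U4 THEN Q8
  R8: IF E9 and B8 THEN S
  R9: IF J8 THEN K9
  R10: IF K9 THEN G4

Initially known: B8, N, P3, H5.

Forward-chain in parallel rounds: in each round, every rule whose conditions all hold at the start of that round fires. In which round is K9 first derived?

4

Round 1 fires R2, R3, R4, giving E9, C, R.
Round 2 fires R8, giving S.
Round 3 fires R1, giving J8.
Round 4 fires R9, giving K9.
K9 first appears in round 4.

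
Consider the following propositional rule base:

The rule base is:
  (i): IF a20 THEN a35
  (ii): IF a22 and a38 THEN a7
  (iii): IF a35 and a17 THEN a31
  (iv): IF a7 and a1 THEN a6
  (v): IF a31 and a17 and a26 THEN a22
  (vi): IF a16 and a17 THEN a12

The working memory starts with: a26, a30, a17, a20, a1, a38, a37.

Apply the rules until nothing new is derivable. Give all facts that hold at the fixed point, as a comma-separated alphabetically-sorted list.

a1, a17, a20, a22, a26, a30, a31, a35, a37, a38, a6, a7

Round 1 fires (i), giving a35.
Round 2 fires (iii), giving a31.
Round 3 fires (v), giving a22.
Round 4 fires (ii), giving a7.
Round 5 fires (iv), giving a6.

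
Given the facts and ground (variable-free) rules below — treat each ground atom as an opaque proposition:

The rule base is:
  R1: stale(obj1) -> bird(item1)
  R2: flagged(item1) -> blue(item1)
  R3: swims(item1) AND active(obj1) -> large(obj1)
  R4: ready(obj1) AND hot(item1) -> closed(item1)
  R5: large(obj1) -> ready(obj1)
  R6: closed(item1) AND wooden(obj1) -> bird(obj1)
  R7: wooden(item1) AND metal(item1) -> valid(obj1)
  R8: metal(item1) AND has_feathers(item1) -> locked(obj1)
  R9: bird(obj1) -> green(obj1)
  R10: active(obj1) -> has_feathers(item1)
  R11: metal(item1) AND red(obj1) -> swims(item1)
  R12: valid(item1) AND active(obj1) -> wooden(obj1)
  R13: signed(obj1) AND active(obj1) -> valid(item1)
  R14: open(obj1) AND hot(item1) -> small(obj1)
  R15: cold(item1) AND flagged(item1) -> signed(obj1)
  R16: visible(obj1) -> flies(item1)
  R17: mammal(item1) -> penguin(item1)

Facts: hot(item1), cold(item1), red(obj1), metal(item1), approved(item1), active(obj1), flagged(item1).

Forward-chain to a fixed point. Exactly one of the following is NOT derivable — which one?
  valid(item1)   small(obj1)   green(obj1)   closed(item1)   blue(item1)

Round 1 — R2, R10, R11, R15, derive blue(item1), has_feathers(item1), swims(item1), signed(obj1).
Round 2 — R3, R8, R13, derive large(obj1), locked(obj1), valid(item1).
Round 3 — R5, R12, derive ready(obj1), wooden(obj1).
Round 4 — R4, derive closed(item1).
Round 5 — R6, derive bird(obj1).
Round 6 — R9, derive green(obj1).
Derived: green(obj1) (round 6), closed(item1) (round 4), blue(item1) (round 1), valid(item1) (round 2). small(obj1) never appears in any round.

small(obj1)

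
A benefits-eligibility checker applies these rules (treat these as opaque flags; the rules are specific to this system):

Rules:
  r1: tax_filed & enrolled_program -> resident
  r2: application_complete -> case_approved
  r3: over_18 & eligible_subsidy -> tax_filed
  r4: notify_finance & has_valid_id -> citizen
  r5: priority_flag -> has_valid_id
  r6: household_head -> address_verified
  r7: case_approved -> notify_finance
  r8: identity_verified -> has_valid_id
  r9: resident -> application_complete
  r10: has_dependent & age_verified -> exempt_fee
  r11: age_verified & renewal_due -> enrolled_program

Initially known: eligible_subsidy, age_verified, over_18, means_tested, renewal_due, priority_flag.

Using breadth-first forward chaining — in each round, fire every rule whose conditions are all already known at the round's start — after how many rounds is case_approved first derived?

Round 1 — r3, r5, r11, derive tax_filed, has_valid_id, enrolled_program.
Round 2 — r1, derive resident.
Round 3 — r9, derive application_complete.
Round 4 — r2, derive case_approved.
case_approved first appears in round 4.

4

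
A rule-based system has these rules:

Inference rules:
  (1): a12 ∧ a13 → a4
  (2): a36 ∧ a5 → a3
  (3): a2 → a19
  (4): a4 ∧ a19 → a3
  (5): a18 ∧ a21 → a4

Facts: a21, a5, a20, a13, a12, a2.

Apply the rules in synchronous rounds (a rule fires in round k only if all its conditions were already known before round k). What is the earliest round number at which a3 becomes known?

Round 1: (1) [a12 ∧ a13 → a4]; (3) [a2 → a19]. Adds a4, a19.
Round 2: (4) [a4 ∧ a19 → a3]. Adds a3.
a3 first appears in round 2.

2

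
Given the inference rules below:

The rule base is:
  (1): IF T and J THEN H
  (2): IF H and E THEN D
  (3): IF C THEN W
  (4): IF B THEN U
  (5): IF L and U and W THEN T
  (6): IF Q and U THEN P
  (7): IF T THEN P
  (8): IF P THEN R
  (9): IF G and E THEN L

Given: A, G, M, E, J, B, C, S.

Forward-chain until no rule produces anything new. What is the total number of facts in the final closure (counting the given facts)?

16

[1] (3) [IF C THEN W]; (4) [IF B THEN U]; (9) [IF G and E THEN L]. ⇒ new: W, U, L.
[2] (5) [IF L and U and W THEN T]. ⇒ new: T.
[3] (1) [IF T and J THEN H]; (7) [IF T THEN P]. ⇒ new: H, P.
[4] (2) [IF H and E THEN D]; (8) [IF P THEN R]. ⇒ new: D, R.
Closure: {A, B, C, D, E, G, H, J, L, M, P, R, S, T, U, W} — 16 facts.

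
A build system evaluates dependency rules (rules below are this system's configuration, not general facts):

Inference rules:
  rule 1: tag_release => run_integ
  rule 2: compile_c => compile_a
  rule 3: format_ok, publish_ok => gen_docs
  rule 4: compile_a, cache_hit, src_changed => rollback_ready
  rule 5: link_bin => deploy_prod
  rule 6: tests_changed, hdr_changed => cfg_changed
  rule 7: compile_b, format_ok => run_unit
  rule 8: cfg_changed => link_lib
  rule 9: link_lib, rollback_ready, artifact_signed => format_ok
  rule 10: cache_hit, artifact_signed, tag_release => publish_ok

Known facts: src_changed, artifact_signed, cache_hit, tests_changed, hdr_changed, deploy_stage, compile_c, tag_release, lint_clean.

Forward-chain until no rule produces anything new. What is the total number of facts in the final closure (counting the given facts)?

Round 1 — rule 1, rule 2, rule 6, rule 10, derive run_integ, compile_a, cfg_changed, publish_ok.
Round 2 — rule 4, rule 8, derive rollback_ready, link_lib.
Round 3 — rule 9, derive format_ok.
Round 4 — rule 3, derive gen_docs.
Closure: {artifact_signed, cache_hit, cfg_changed, compile_a, compile_c, deploy_stage, format_ok, gen_docs, hdr_changed, link_lib, lint_clean, publish_ok, rollback_ready, run_integ, src_changed, tag_release, tests_changed} — 17 facts.

17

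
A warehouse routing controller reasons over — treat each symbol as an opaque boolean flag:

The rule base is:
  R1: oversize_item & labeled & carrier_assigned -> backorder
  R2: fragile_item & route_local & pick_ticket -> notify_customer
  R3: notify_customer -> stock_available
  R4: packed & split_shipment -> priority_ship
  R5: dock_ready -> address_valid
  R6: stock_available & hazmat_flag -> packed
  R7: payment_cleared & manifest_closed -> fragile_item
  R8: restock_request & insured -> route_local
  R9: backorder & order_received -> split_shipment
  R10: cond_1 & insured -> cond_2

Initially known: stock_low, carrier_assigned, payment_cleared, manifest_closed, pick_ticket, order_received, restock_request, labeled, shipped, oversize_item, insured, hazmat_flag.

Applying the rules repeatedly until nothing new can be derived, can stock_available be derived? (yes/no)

yes

Round 1 fires R1, R7, R8, giving backorder, fragile_item, route_local.
Round 2 fires R2, R9, giving notify_customer, split_shipment.
Round 3 fires R3, giving stock_available.
Round 4 fires R6, giving packed.
Round 5 fires R4, giving priority_ship.
stock_available appears in round 3, so it is derivable.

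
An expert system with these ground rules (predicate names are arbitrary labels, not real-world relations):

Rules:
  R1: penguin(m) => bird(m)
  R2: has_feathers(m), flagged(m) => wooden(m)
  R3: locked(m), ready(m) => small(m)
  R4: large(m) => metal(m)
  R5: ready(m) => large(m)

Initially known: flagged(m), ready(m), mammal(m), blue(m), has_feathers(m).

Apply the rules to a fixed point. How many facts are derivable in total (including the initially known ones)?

Round 1 fires R2, R5, giving wooden(m), large(m).
Round 2 fires R4, giving metal(m).
Closure: {blue(m), flagged(m), has_feathers(m), large(m), mammal(m), metal(m), ready(m), wooden(m)} — 8 facts.

8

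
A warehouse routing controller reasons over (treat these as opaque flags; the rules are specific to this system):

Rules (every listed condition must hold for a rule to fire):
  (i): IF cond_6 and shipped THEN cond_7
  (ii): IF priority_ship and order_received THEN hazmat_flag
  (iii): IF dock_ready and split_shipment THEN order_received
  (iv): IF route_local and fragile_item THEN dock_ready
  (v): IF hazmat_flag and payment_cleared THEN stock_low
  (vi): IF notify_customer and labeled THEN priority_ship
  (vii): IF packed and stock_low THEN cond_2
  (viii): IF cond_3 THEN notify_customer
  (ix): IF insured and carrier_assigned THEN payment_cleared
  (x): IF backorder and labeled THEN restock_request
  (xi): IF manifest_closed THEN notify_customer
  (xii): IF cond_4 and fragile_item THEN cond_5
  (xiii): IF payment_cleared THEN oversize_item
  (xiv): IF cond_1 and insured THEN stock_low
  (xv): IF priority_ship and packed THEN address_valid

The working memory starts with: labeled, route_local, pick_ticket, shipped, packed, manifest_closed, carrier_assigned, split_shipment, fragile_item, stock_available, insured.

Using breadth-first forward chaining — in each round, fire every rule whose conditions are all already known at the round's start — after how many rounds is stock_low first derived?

Round 1 fires (iv), (ix), (xi), giving dock_ready, payment_cleared, notify_customer.
Round 2 fires (iii), (vi), (xiii), giving order_received, priority_ship, oversize_item.
Round 3 fires (ii), (xv), giving hazmat_flag, address_valid.
Round 4 fires (v), giving stock_low.
stock_low first appears in round 4.

4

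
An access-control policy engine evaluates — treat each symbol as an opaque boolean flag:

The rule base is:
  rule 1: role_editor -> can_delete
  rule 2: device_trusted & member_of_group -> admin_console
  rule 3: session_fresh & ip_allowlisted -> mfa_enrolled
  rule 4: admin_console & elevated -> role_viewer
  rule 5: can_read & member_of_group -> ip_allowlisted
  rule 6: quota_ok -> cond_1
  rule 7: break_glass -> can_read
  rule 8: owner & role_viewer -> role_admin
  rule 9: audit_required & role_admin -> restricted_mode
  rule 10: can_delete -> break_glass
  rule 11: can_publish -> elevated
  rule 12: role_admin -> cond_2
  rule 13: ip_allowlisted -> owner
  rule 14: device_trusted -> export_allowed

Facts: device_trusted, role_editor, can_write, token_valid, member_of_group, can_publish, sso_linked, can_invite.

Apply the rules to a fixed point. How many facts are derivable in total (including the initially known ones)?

[1] rule 1 [role_editor -> can_delete]; rule 2 [device_trusted & member_of_group -> admin_console]; rule 11 [can_publish -> elevated]; rule 14 [device_trusted -> export_allowed]. ⇒ new: can_delete, admin_console, elevated, export_allowed.
[2] rule 4 [admin_console & elevated -> role_viewer]; rule 10 [can_delete -> break_glass]. ⇒ new: role_viewer, break_glass.
[3] rule 7 [break_glass -> can_read]. ⇒ new: can_read.
[4] rule 5 [can_read & member_of_group -> ip_allowlisted]. ⇒ new: ip_allowlisted.
[5] rule 13 [ip_allowlisted -> owner]. ⇒ new: owner.
[6] rule 8 [owner & role_viewer -> role_admin]. ⇒ new: role_admin.
[7] rule 12 [role_admin -> cond_2]. ⇒ new: cond_2.
Closure: {admin_console, break_glass, can_delete, can_invite, can_publish, can_read, can_write, cond_2, device_trusted, elevated, export_allowed, ip_allowlisted, member_of_group, owner, role_admin, role_editor, role_viewer, sso_linked, token_valid} — 19 facts.

19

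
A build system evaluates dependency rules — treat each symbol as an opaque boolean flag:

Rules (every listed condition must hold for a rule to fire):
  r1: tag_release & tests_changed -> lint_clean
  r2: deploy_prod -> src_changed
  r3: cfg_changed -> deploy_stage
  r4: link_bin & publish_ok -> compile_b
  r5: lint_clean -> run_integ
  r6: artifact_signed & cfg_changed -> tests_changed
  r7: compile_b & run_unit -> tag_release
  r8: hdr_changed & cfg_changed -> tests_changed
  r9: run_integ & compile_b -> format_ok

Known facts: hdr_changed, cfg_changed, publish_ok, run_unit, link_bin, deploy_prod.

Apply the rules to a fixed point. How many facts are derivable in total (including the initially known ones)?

Round 1: r2 [deploy_prod -> src_changed]; r3 [cfg_changed -> deploy_stage]; r4 [link_bin & publish_ok -> compile_b]; r8 [hdr_changed & cfg_changed -> tests_changed]. New: src_changed, deploy_stage, compile_b, tests_changed.
Round 2: r7 [compile_b & run_unit -> tag_release]. New: tag_release.
Round 3: r1 [tag_release & tests_changed -> lint_clean]. New: lint_clean.
Round 4: r5 [lint_clean -> run_integ]. New: run_integ.
Round 5: r9 [run_integ & compile_b -> format_ok]. New: format_ok.
Closure: {cfg_changed, compile_b, deploy_prod, deploy_stage, format_ok, hdr_changed, link_bin, lint_clean, publish_ok, run_integ, run_unit, src_changed, tag_release, tests_changed} — 14 facts.

14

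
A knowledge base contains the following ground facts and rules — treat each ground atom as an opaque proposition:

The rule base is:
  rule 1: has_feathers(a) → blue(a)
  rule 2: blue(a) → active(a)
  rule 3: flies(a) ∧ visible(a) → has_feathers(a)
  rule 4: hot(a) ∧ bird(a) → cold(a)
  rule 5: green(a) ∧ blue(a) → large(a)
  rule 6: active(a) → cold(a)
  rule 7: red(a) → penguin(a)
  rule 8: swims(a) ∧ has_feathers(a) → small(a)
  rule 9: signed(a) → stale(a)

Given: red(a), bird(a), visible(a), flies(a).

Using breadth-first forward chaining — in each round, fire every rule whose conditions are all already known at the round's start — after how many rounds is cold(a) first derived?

4

Round 1 — rule 3, rule 7, derive has_feathers(a), penguin(a).
Round 2 — rule 1, derive blue(a).
Round 3 — rule 2, derive active(a).
Round 4 — rule 6, derive cold(a).
cold(a) first appears in round 4.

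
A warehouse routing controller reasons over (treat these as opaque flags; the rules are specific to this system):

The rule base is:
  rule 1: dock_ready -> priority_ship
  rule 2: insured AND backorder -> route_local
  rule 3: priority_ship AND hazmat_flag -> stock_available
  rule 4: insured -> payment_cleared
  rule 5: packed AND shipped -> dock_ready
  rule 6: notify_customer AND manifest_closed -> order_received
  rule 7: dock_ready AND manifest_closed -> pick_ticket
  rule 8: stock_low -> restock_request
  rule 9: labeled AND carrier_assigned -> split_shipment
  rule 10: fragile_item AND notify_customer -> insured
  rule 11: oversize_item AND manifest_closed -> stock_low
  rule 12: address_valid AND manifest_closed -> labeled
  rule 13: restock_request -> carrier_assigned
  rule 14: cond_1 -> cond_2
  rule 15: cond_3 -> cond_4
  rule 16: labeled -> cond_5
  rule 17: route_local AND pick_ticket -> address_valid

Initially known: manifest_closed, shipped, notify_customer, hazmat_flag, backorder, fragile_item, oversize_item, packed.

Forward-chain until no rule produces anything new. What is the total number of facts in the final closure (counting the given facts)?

Round 1 — rule 5, rule 6, rule 10, rule 11, derive dock_ready, order_received, insured, stock_low.
Round 2 — rule 1, rule 2, rule 4, rule 7, rule 8, derive priority_ship, route_local, payment_cleared, pick_ticket, restock_request.
Round 3 — rule 3, rule 13, rule 17, derive stock_available, carrier_assigned, address_valid.
Round 4 — rule 12, derive labeled.
Round 5 — rule 9, rule 16, derive split_shipment, cond_5.
Closure: {address_valid, backorder, carrier_assigned, cond_5, dock_ready, fragile_item, hazmat_flag, insured, labeled, manifest_closed, notify_customer, order_received, oversize_item, packed, payment_cleared, pick_ticket, priority_ship, restock_request, route_local, shipped, split_shipment, stock_available, stock_low} — 23 facts.

23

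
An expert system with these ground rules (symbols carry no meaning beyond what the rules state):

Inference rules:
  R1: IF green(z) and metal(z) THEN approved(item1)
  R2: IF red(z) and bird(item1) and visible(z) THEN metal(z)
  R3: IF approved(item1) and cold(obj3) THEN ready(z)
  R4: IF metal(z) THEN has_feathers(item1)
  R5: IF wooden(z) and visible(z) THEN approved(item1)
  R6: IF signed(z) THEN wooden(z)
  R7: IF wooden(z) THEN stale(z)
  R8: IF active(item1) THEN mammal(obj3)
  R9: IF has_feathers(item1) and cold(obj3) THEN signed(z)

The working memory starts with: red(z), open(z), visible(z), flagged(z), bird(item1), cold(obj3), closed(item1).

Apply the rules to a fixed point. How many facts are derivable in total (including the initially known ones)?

[1] R2 [IF red(z) and bird(item1) and visible(z) THEN metal(z)]. ⇒ new: metal(z).
[2] R4 [IF metal(z) THEN has_feathers(item1)]. ⇒ new: has_feathers(item1).
[3] R9 [IF has_feathers(item1) and cold(obj3) THEN signed(z)]. ⇒ new: signed(z).
[4] R6 [IF signed(z) THEN wooden(z)]. ⇒ new: wooden(z).
[5] R5 [IF wooden(z) and visible(z) THEN approved(item1)]; R7 [IF wooden(z) THEN stale(z)]. ⇒ new: approved(item1), stale(z).
[6] R3 [IF approved(item1) and cold(obj3) THEN ready(z)]. ⇒ new: ready(z).
Closure: {approved(item1), bird(item1), closed(item1), cold(obj3), flagged(z), has_feathers(item1), metal(z), open(z), ready(z), red(z), signed(z), stale(z), visible(z), wooden(z)} — 14 facts.

14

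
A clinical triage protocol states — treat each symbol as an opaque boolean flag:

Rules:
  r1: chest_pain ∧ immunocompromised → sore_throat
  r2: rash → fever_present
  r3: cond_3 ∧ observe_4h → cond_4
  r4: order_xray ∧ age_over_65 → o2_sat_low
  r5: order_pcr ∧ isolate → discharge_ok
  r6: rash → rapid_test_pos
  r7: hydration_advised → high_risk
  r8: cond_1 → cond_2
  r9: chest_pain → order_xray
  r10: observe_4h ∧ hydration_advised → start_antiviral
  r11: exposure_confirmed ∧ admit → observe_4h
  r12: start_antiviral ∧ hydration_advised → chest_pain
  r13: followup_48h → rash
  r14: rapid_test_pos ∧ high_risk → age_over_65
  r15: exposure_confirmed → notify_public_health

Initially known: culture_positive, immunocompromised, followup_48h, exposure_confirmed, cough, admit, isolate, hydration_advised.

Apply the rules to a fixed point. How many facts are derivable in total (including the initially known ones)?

20

Round 1: r7 [hydration_advised → high_risk]; r11 [exposure_confirmed ∧ admit → observe_4h]; r13 [followup_48h → rash]; r15 [exposure_confirmed → notify_public_health]. New: high_risk, observe_4h, rash, notify_public_health.
Round 2: r2 [rash → fever_present]; r6 [rash → rapid_test_pos]; r10 [observe_4h ∧ hydration_advised → start_antiviral]. New: fever_present, rapid_test_pos, start_antiviral.
Round 3: r12 [start_antiviral ∧ hydration_advised → chest_pain]; r14 [rapid_test_pos ∧ high_risk → age_over_65]. New: chest_pain, age_over_65.
Round 4: r1 [chest_pain ∧ immunocompromised → sore_throat]; r9 [chest_pain → order_xray]. New: sore_throat, order_xray.
Round 5: r4 [order_xray ∧ age_over_65 → o2_sat_low]. New: o2_sat_low.
Closure: {admit, age_over_65, chest_pain, cough, culture_positive, exposure_confirmed, fever_present, followup_48h, high_risk, hydration_advised, immunocompromised, isolate, notify_public_health, o2_sat_low, observe_4h, order_xray, rapid_test_pos, rash, sore_throat, start_antiviral} — 20 facts.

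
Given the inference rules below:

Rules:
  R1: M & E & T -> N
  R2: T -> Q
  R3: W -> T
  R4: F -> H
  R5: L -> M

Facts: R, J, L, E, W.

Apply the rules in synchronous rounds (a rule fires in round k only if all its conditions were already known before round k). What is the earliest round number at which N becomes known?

2

Round 1: R3 [W -> T]; R5 [L -> M]. Adds T, M.
Round 2: R1 [M & E & T -> N]; R2 [T -> Q]. Adds N, Q.
N first appears in round 2.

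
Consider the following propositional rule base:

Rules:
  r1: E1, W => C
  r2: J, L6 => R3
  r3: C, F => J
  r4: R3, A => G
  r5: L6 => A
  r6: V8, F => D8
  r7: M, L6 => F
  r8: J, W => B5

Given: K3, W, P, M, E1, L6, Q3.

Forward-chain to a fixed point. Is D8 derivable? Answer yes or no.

no

Round 1: r1 [E1, W => C]; r5 [L6 => A]; r7 [M, L6 => F]. New: C, A, F.
Round 2: r3 [C, F => J]. New: J.
Round 3: r2 [J, L6 => R3]; r8 [J, W => B5]. New: R3, B5.
Round 4: r4 [R3, A => G]. New: G.
Fixed point reached. D8 is concluded only by r6; r6 needs V8 (never derived).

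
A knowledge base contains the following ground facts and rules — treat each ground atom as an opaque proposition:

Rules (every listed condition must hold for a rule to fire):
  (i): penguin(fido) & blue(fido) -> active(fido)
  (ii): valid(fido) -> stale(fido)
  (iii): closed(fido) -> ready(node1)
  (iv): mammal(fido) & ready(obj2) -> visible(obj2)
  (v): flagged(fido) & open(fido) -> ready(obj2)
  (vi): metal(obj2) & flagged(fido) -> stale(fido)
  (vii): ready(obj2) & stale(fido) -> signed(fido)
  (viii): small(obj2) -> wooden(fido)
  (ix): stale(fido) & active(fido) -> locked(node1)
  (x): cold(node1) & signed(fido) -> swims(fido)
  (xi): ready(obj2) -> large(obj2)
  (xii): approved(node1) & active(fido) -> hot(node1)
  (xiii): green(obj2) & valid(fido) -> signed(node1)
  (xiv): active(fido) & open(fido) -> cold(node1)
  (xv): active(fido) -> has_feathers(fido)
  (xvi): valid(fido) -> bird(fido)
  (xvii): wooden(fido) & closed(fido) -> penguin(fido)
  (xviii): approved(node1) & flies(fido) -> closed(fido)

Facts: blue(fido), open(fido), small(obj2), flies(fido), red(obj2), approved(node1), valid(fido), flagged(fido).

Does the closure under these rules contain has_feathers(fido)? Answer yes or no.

yes

Round 1: (ii) [valid(fido) -> stale(fido)]; (v) [flagged(fido) & open(fido) -> ready(obj2)]; (viii) [small(obj2) -> wooden(fido)]; (xvi) [valid(fido) -> bird(fido)]; (xviii) [approved(node1) & flies(fido) -> closed(fido)]. Adds stale(fido), ready(obj2), wooden(fido), bird(fido), closed(fido).
Round 2: (iii) [closed(fido) -> ready(node1)]; (vii) [ready(obj2) & stale(fido) -> signed(fido)]; (xi) [ready(obj2) -> large(obj2)]; (xvii) [wooden(fido) & closed(fido) -> penguin(fido)]. Adds ready(node1), signed(fido), large(obj2), penguin(fido).
Round 3: (i) [penguin(fido) & blue(fido) -> active(fido)]. Adds active(fido).
Round 4: (ix) [stale(fido) & active(fido) -> locked(node1)]; (xii) [approved(node1) & active(fido) -> hot(node1)]; (xiv) [active(fido) & open(fido) -> cold(node1)]; (xv) [active(fido) -> has_feathers(fido)]. Adds locked(node1), hot(node1), cold(node1), has_feathers(fido).
Round 5: (x) [cold(node1) & signed(fido) -> swims(fido)]. Adds swims(fido).
has_feathers(fido) appears in round 4, so it is derivable.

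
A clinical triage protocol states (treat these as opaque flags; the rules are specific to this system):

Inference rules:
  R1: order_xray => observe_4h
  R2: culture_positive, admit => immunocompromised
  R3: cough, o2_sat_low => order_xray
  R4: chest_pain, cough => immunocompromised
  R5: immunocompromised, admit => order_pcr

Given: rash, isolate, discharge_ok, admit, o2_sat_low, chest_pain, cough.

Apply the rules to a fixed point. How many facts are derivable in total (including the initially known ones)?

11

Round 1 fires R3, R4, giving order_xray, immunocompromised.
Round 2 fires R1, R5, giving observe_4h, order_pcr.
Closure: {admit, chest_pain, cough, discharge_ok, immunocompromised, isolate, o2_sat_low, observe_4h, order_pcr, order_xray, rash} — 11 facts.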